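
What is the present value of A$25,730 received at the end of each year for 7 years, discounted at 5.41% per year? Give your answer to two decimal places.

A$146,696.23

Annuity factor a(7|0.0541) = 5.701369; PV = 25730 × 5.701369 = 146,696.2300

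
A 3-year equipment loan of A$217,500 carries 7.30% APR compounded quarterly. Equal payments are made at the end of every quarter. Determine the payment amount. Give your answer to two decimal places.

A$20,346.31

Periodic rate i = 0.073/4 = 0.01825; n = 3 × 4 = 12 periods.
Annuity-PV factor = 10.689898; PMT = 217500 / 10.689898 = 20,346.3113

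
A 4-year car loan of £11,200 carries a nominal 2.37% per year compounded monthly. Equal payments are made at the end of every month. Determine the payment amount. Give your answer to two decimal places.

£244.80

i = 0.0237/12 = 0.001975 per month; n = 4·12 = 48.
PMT = 11200 / ( [1 − (1+0.001975)^(−48)] / 0.001975 ) = 11200 / 45.751966 = 244.7982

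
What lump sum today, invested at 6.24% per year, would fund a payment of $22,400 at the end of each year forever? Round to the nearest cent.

$358,974.36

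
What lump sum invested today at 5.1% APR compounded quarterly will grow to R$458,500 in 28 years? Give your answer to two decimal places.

R$110,939.74

i = 0.051/4 = 0.01275 per quarter; n = 28·4 = 112.
PV = FV·(1+i)^(−n) = 458,500 × 0.241962 = 110,939.7370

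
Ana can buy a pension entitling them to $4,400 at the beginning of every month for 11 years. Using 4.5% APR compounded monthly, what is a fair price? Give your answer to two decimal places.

Periodic rate i = 0.045/12 = 0.00375; n = 11 × 12 = 132 periods.
PV = 4400 × [1 − (1+0.00375)^(−132)] / 0.00375 × (1+i) = 4400 × 104.353727 = 459,156.3981
(annuity-due: payments at period start, so ×(1+i).)

$459,156.40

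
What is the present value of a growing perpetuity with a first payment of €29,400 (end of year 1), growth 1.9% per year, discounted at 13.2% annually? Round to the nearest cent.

PV = PMT / (i − g) = 29400 / (0.132 − 0.019) = 29400 / 0.113000 = 260,176.9912

€260,176.99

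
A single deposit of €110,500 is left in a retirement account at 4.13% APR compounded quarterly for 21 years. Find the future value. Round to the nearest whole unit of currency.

€261,875

Periodic rate i = 0.0413/4 = 0.010325; n = 21 × 4 = 84 periods.
110,500 × (1+0.010325)^84 = 110,500 × 2.369913 = 261,875.3606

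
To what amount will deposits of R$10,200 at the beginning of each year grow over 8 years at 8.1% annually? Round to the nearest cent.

R$117,706.09

FV = 10200 × [(1+0.081)^8 − 1] / 0.081 × (1+i) = 10200 × 11.539813 = 117,706.0897
(annuity-due: payments at period start, so ×(1+i).)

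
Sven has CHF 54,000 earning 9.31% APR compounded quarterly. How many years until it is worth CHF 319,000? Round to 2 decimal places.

19.30 years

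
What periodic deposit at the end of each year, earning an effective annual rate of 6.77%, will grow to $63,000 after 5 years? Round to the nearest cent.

PMT = 63000 / ( [(1+0.0677)^5 − 1] / 0.0677 ) = 63000 / 5.724405 = 11,005.5099

$11,005.51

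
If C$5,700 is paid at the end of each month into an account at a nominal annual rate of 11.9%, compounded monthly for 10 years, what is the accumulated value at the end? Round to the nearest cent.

i = 0.119/12 = 0.00991667 per month; n = 10·12 = 120.
FV = PMT · [(1+i)^n − 1] / i = 5700 · 228.692743 = 1,303,548.6326

C$1,303,548.63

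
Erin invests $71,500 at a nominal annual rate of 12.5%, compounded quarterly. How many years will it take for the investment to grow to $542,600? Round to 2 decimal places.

16.47 years

Periodic rate i = 0.125/4 = 0.03125.
n = ln(542600/71500) / ln(1+0.03125) = ln(7.58881) / 0.030772 = 65.8617 quarters
= 65.8617/4 years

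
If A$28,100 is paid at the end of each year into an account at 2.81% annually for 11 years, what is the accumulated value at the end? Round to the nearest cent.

A$356,403.65

Accumulation factor s(11|0.0281) = 12.683404; FV = 28100 × 12.683404 = 356,403.6527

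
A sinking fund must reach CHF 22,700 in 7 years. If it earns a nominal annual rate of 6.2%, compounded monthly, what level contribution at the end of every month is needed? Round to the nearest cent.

CHF 216.51

i = 0.062/12 = 0.00516667 per month; n = 7·12 = 84.
FV-annuity factor = 104.844259; PMT = 22700 / 104.844259 = 216.5116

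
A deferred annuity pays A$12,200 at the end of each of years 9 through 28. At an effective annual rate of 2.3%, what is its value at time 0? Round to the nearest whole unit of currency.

Value one period before first payment (t=8): 12200 × [1 − (1+0.023)^(−20)] / 0.023 = 12200 × 15.887766 = 193,830.7455
Discount back 8 years: 193,830.7455 × (1+0.023)^(−8) = 193,830.7455 × 0.833671 = 161,591.1592

A$161,591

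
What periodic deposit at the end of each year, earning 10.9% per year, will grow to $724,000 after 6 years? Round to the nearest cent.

$91,727.92

FV-annuity factor = 7.892908; PMT = 724000 / 7.892908 = 91,727.9184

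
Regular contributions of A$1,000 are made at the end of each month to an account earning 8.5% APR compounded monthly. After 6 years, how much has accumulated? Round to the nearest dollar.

A$93,501

Periodic rate i = 0.085/12 = 0.00708333; n = 6 × 12 = 72 periods.
Accumulation factor s(72|0.00708333) = 93.501188; FV = 1000 × 93.501188 = 93,501.1879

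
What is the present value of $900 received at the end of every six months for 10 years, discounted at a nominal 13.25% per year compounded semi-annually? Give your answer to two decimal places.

$9,818.95

With 2 periods per year: i = 0.06625, n = 20.
PV = 900 × [1 − (1+0.06625)^(−20)] / 0.06625 = 900 × 10.909939 = 9,818.9453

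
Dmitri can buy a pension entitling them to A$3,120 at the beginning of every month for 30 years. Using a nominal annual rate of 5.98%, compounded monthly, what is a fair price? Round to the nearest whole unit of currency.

A$524,107

With 12 periods per year: i = 0.00498333, n = 360.
PV = 3120 × [1 − (1+0.00498333)^(−360)] / 0.00498333 × (1+i) = 3120 × 167.982891 = 524,106.6198
Payments are at the start of each period, so multiply by (1+i).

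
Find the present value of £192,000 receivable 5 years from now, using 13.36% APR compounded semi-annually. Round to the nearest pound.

Periodic rate i = 0.1336/2 = 0.0668; n = 5 × 2 = 10 periods.
PV = 192,000 / (1 + 0.0668)^10 = 192,000 / 1.909106 = 100,570.6272

£100,571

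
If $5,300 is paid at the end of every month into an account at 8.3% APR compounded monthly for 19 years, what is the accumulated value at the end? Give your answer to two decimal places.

$2,922,693.15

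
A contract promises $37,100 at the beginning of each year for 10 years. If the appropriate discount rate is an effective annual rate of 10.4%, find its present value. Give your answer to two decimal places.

$247,404.53

Annuity factor a(10|0.104) × (1+i) = 6.668586; PV = 37100 × 6.668586 = 247,404.5295
(annuity-due: payments at period start, so ×(1+i).)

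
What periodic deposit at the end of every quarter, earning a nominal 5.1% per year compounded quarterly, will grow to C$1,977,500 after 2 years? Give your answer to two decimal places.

C$236,366.35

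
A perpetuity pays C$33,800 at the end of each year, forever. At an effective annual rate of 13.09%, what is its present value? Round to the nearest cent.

C$258,212.38

PV = C/r = 33800/0.1309 = 258,212.3759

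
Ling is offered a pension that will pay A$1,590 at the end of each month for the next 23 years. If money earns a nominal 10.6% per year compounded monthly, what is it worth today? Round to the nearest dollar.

Periodic rate i = 0.106/12 = 0.00883333; n = 23 × 12 = 276 periods.
PV = 1590 × [1 − (1+0.00883333)^(−276)] / 0.00883333 = 1590 × 103.214119 = 164,110.4495

A$164,110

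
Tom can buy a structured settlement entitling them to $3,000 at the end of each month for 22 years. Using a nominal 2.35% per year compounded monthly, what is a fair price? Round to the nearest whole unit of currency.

i = 0.0235/12 = 0.00195833 per month; n = 22·12 = 264.
PV = PMT · [1 − (1+i)^(−n)] / i = 3000 · 205.987232 = 617,961.6946

$617,962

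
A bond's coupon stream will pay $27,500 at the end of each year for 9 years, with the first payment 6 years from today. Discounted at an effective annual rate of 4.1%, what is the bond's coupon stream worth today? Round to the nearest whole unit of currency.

Value one period before first payment (t=5): 27500 × [1 − (1+0.041)^(−9)] / 0.041 = 27500 × 7.401566 = 203,543.0701
PV₀ = 203,543.0701 / (1+0.041)^5 = 203,543.0701 / 1.222513 = 166,495.5664

$166,496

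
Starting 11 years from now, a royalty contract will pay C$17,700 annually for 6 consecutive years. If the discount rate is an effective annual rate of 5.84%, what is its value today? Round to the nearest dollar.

Value one period before first payment (t=10): 17700 × [1 − (1+0.0584)^(−6)] / 0.0584 = 17700 × 4.942141 = 87,475.8990
PV₀ = 87,475.8990 / (1+0.0584)^10 = 87,475.8990 / 1.763999 = 49,589.5426

C$49,590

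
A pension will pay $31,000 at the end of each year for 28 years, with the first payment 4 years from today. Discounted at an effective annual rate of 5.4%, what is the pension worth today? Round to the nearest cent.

PV at t=3 (ordinary 28-year annuity): 31000 × a(28|0.054) = 31000 × 14.271647 = 442,421.0530
PV₀ = 442,421.0530 / (1+0.054)^3 = 442,421.0530 / 1.170905 = 377,845.2374

$377,845.24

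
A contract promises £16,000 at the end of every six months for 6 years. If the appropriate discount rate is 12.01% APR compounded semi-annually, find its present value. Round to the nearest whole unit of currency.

£134,105

With 2 periods per year: i = 0.06005, n = 12.
PV = PMT · [1 − (1+i)^(−n)] / i = 16000 · 8.381546 = 134,104.7403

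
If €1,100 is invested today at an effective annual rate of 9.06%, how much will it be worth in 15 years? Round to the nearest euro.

€4,040

FV = 1,100 × (1 + 0.0906)^15 = 4,039.9416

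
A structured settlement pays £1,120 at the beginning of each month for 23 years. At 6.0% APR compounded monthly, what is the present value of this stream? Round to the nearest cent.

Periodic rate i = 0.06/12 = 0.005; n = 23 × 12 = 276 periods.
PV = PMT · [1 − (1+i)^(−n)] / i × (1+i) = 1120 · 150.258534 = 168,289.5578
Payments are at the start of each period, so multiply by (1+i).

£168,289.56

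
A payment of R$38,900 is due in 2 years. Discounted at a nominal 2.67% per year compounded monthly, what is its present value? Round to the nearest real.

R$36,879

Periodic rate i = 0.0267/12 = 0.002225; n = 2 × 12 = 24 periods.
PV = 38,900 / (1 + 0.002225)^24 = 38,900 / 1.054789 = 36,879.4162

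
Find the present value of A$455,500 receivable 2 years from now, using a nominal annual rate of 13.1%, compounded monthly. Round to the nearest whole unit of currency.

A$351,010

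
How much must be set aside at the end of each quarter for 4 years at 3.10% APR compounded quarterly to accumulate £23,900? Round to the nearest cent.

£1,408.82

i = 0.031/4 = 0.00775 per quarter; n = 4·4 = 16.
FV-annuity factor = 16.964498; PMT = 23900 / 16.964498 = 1,408.8245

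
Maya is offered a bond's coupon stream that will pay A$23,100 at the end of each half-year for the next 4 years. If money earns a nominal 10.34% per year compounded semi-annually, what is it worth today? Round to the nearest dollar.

A$148,280

With 2 periods per year: i = 0.0517, n = 8.
Annuity factor a(8|0.0517) = 6.419029; PV = 23100 × 6.419029 = 148,279.5661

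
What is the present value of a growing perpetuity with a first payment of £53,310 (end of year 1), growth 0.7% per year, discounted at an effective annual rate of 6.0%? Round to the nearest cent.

£1,005,849.06

PV = D₁/(r − g) = 53310/(0.06 − 0.007) = 1,005,849.0566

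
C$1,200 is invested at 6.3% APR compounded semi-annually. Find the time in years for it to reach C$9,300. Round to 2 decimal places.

Periodic rate i = 0.063/2 = 0.0315.
n = ln(9300/1200) / ln(1+0.0315) = ln(7.75000) / 0.031014 = 66.0247 half-years
= 66.0247/2 years

33.01 years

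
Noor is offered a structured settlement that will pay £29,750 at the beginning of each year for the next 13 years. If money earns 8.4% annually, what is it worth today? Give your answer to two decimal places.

PV = 29750 × [1 − (1+0.084)^(−13)] / 0.084 × (1+i) = 29750 × 8.382358 = 249,375.1567
Payments are at the start of each period, so multiply by (1+i).

£249,375.16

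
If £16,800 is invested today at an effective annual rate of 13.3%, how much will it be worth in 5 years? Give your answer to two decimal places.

£31,365.98

FV = 16,800 × (1 + 0.133)^5 = 31,365.9778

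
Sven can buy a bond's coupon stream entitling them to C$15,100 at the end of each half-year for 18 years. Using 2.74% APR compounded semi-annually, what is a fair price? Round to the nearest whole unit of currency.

C$426,859

i = 0.0274/2 = 0.0137 per half-year; n = 18·2 = 36.
PV = 15100 × [1 − (1+0.0137)^(−36)] / 0.0137 = 15100 × 28.268833 = 426,859.3711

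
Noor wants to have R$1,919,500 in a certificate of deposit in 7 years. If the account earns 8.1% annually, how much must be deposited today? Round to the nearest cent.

R$1,112,777.30

Discount factor = (1+0.081)^(−7) = 0.579722; PV = 1,919,500 × 0.579722 = 1,112,777.3027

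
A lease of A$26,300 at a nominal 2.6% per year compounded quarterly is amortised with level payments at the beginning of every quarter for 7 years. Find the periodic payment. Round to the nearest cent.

A$1,023.74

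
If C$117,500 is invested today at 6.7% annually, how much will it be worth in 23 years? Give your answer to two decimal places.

117,500 × (1+0.067)^23 = 117,500 × 4.444078 = 522,179.1337

C$522,179.13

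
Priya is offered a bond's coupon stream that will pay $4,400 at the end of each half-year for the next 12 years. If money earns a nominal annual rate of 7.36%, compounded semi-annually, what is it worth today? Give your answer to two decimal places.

With 2 periods per year: i = 0.0368, n = 24.
PV = 4400 × [1 − (1+0.0368)^(−24)] / 0.0368 = 4400 × 15.759004 = 69,339.6174

$69,339.62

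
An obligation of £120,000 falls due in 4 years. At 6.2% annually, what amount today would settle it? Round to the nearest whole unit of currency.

£94,337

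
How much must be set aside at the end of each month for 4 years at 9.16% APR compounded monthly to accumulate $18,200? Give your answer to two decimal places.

$315.37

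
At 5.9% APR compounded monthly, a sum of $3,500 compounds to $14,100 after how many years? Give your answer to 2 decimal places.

Periodic rate i = 0.059/12 = 0.00491667.
n = ln(14100/3500) / ln(1+0.00491667) = ln(4.02857) / 0.004905 = 284.1019 months
= 284.1019/12 years

23.68 years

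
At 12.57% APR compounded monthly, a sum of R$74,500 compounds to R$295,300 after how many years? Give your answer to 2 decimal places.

Periodic rate i = 0.1257/12 = 0.010475.
n = ln(295300/74500) / ln(1+0.010475) = ln(3.96376) / 0.010421 = 132.1616 months
= 132.1616/12 years

11.01 years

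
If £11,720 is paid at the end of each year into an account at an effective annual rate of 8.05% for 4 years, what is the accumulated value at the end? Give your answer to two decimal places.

£52,850.67

FV = 11720 × [(1+0.0805)^4 − 1] / 0.0805 = 11720 × 4.509443 = 52,850.6680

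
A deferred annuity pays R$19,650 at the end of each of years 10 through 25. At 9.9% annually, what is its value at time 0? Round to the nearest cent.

R$66,128.15

PV at t=9 (ordinary 16-year annuity): 19650 × a(16|0.099) = 19650 × 7.870513 = 154,655.5740
Discount back 9 years: 154,655.5740 × (1+0.099)^(−9) = 154,655.5740 × 0.427583 = 66,128.1458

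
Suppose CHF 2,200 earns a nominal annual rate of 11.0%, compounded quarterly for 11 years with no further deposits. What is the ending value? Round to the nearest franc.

CHF 7,258

Periodic rate i = 0.11/4 = 0.0275; n = 11 × 4 = 44 periods.
FV = 2,200 × (1 + 0.0275)^44 = 7,258.1046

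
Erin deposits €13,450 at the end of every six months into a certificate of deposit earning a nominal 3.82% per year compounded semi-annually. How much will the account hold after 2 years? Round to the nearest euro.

€55,361

i = 0.0382/2 = 0.0191 per half-year; n = 2·2 = 4.
Accumulation factor s(4|0.0191) = 4.116066; FV = 13450 × 4.116066 = 55,361.0905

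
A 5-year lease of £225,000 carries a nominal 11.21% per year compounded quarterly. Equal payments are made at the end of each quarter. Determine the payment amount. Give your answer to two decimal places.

Periodic rate i = 0.1121/4 = 0.028025; n = 5 × 4 = 20 periods.
Annuity-PV factor = 15.152809; PMT = 225000 / 15.152809 = 14,848.7320

£14,848.73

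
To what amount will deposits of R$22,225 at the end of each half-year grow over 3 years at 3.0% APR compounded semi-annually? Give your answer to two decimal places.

R$138,451.77

With 2 periods per year: i = 0.015, n = 6.
Accumulation factor s(6|0.015) = 6.229551; FV = 22225 × 6.229551 = 138,451.7694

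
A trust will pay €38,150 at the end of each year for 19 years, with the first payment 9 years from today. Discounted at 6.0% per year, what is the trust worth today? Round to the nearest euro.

€267,078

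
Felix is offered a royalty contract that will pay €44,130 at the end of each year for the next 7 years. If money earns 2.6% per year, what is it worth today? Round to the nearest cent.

PV = PMT · [1 − (1+i)^(−n)] / i = 44130 · 6.325294 = 279,135.2106

€279,135.21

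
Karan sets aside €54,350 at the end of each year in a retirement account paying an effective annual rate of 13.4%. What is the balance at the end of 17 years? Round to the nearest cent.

€3,034,072.18

FV = 54350 × [(1+0.134)^17 − 1] / 0.134 = 54350 × 55.824695 = 3,034,072.1845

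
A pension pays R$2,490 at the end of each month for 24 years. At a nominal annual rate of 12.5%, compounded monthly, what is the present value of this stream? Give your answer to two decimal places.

With 12 periods per year: i = 0.0104167, n = 288.
PV = 2490 × [1 − (1+0.0104167)^(−288)] / 0.0104167 = 2490 × 91.145697 = 226,952.7856

R$226,952.79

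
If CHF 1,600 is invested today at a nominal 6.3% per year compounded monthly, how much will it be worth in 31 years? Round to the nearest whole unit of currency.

CHF 11,222

i = 0.063/12 = 0.00525 per month; n = 31·12 = 372.
FV = 1,600 × (1 + 0.00525)^372 = 11,222.2103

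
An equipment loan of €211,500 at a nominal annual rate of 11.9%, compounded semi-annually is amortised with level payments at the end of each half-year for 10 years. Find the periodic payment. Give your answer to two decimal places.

€18,364.76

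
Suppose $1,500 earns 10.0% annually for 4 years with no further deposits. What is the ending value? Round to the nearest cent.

FV = 1,500 × (1 + 0.1)^4 = 2,196.1500

$2,196.15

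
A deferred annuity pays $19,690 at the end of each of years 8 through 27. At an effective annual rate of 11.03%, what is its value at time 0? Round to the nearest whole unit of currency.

Value one period before first payment (t=7): 19690 × [1 − (1+0.1103)^(−20)] / 0.1103 = 19690 × 7.947730 = 156,490.8088
Discount back 7 years: 156,490.8088 × (1+0.1103)^(−7) = 156,490.8088 × 0.480748 = 75,232.6668

$75,233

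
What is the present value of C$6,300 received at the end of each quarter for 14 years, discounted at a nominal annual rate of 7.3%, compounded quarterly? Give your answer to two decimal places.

C$219,824.91

i = 0.073/4 = 0.01825 per quarter; n = 14·4 = 56.
PV = 6300 × [1 − (1+0.01825)^(−56)] / 0.01825 = 6300 × 34.892843 = 219,824.9122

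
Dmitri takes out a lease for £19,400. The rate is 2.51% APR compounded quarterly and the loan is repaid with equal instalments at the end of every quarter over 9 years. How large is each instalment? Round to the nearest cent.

With 4 periods per year: i = 0.006275, n = 36.
PMT = 19400 / ( [1 − (1+0.006275)^(−36)] / 0.006275 ) = 19400 / 32.133678 = 603.7280

£603.73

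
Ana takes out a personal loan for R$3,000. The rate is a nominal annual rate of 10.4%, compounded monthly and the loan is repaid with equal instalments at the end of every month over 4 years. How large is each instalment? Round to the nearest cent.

With 12 periods per year: i = 0.00866667, n = 48.
Annuity-PV factor = 39.131113; PMT = 3000 / 39.131113 = 76.6653

R$76.67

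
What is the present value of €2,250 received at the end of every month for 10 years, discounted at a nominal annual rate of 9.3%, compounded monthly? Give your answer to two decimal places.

€175,363.31

Periodic rate i = 0.093/12 = 0.00775; n = 10 × 12 = 120 periods.
Annuity factor a(120|0.00775) = 77.939249; PV = 2250 × 77.939249 = 175,363.3108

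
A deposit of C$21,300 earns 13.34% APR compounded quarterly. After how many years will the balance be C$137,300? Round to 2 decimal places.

Periodic rate i = 0.1334/4 = 0.03335.
(1+i)^n = 137300/21300 = 6.44601, so n = ln 6.44601 / ln 1.03335 = 56.8025 quarters
= 56.8025/4 years

14.20 years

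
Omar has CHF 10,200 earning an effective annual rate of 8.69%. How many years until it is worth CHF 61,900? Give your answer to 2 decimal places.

n = ln(61900/10200) / ln(1+0.0869) = ln(6.06863) / 0.083330 = 21.6386 years

21.64 years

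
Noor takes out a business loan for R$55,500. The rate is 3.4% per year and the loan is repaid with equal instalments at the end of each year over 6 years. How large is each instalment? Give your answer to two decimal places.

Annuity-PV factor = 5.346101; PMT = 55500 / 5.346101 = 10,381.3983

R$10,381.40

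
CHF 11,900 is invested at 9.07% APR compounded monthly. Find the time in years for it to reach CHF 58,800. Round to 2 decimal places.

17.68 years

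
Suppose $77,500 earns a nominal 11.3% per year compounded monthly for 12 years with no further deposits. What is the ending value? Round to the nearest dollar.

With 12 periods per year: i = 0.00941667, n = 144.
FV = PV·(1+i)^n = 77,500 × 3.856096 = 298,847.4480

$298,847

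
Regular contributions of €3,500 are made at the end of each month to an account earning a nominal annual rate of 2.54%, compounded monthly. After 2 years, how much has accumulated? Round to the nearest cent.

€86,076.79

Periodic rate i = 0.0254/12 = 0.00211667; n = 2 × 12 = 24 periods.
Accumulation factor s(24|0.00211667) = 24.593370; FV = 3500 × 24.593370 = 86,076.7940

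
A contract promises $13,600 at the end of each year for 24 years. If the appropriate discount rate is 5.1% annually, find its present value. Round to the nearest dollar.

$185,850

PV = 13600 × [1 − (1+0.051)^(−24)] / 0.051 = 13600 × 13.665405 = 185,849.5136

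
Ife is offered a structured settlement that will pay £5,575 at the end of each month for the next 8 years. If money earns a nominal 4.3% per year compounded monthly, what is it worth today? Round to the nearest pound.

£452,174

With 12 periods per year: i = 0.00358333, n = 96.
PV = 5575 × [1 − (1+0.00358333)^(−96)] / 0.00358333 = 5575 × 81.107454 = 452,174.0543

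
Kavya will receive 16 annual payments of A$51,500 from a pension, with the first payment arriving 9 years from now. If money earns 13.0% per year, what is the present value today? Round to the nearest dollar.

PV at t=8 (ordinary 16-year annuity): 51500 × a(16|0.13) = 51500 × 6.603875 = 340,099.5658
Discount back 8 years: 340,099.5658 × (1+0.13)^(−8) = 340,099.5658 × 0.376160 = 127,931.8057

A$127,932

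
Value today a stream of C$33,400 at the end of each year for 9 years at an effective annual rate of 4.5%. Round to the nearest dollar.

C$242,778

Annuity factor a(9|0.045) = 7.268790; PV = 33400 × 7.268790 = 242,777.6025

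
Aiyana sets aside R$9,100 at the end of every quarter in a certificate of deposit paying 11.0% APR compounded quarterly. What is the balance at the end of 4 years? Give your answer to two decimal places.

i = 0.11/4 = 0.0275 per quarter; n = 4·4 = 16.
FV = 9100 × [(1+0.0275)^16 − 1] / 0.0275 = 9100 × 19.763979 = 179,852.2133

R$179,852.21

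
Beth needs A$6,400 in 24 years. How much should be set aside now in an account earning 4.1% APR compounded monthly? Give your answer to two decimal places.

i = 0.041/12 = 0.00341667 per month; n = 24·12 = 288.
PV = FV·(1+i)^(−n) = 6,400 × 0.374440 = 2,396.4181

A$2,396.42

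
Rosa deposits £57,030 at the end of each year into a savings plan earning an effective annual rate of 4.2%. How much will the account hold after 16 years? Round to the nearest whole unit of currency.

£1,264,776

FV = 57030 × [(1+0.042)^16 − 1] / 0.042 = 57030 × 22.177384 = 1,264,776.2380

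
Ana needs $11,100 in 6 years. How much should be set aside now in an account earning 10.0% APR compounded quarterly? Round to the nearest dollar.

With 4 periods per year: i = 0.025, n = 24.
PV = 11,100 / (1 + 0.025)^24 = 11,100 / 1.808726 = 6,136.9164

$6,137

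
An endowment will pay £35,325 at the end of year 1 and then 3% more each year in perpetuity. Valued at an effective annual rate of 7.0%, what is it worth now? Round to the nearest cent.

£883,125.00

PV = D₁/(r − g) = 35325/(0.07 − 0.03) = 883,125.0000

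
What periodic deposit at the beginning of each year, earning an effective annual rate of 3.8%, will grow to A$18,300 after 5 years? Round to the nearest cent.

FV-annuity factor × (1+i) = 5.599716; PMT = 18300 / 5.599716 = 3,268.0231

A$3,268.02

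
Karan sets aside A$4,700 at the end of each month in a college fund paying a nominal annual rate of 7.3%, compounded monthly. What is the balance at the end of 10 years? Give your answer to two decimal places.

A$827,068.71

i = 0.073/12 = 0.00608333 per month; n = 10·12 = 120.
FV = 4700 × [(1+0.00608333)^120 − 1] / 0.00608333 = 4700 × 175.972066 = 827,068.7109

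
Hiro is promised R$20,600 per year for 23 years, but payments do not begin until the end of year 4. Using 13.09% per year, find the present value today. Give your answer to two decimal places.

R$102,381.16

PV at t=3 (ordinary 23-year annuity): 20600 × a(23|0.1309) = 20600 × 7.188287 = 148,078.7200
PV₀ = 148,078.7200 / (1+0.1309)^3 = 148,078.7200 / 1.446347 = 102,381.1585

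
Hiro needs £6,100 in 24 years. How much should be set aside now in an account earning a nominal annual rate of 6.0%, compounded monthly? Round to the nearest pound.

£1,450

i = 0.06/12 = 0.005 per month; n = 24·12 = 288.
PV = 6,100 / (1 + 0.005)^288 = 6,100 / 4.205579 = 1,450.4543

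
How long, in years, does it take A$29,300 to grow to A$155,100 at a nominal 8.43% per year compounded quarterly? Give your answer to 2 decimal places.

19.98 years

Periodic rate i = 0.0843/4 = 0.021075.
(1+i)^n = 155100/29300 = 5.29352, so n = ln 5.29352 / ln 1.02107 = 79.9043 quarters
= 79.9043/4 years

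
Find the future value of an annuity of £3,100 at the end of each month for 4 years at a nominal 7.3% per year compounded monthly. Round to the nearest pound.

i = 0.073/12 = 0.00608333 per month; n = 4·12 = 48.
Accumulation factor s(48|0.00608333) = 55.548328; FV = 3100 × 55.548328 = 172,199.8173

£172,200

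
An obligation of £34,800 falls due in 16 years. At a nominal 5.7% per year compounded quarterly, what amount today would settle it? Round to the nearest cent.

£14,070.13

Periodic rate i = 0.057/4 = 0.01425; n = 16 × 4 = 64 periods.
PV = 34,800 / (1 + 0.01425)^64 = 34,800 / 2.473324 = 14,070.1328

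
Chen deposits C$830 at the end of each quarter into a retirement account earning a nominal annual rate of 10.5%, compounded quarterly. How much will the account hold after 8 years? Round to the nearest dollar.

Periodic rate i = 0.105/4 = 0.02625; n = 8 × 4 = 32 periods.
Accumulation factor s(32|0.02625) = 49.196298; FV = 830 × 49.196298 = 40,832.9274

C$40,833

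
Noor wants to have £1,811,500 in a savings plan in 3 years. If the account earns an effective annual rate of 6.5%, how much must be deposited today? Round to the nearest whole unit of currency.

Discount factor = (1+0.065)^(−3) = 0.827849; PV = 1,811,500 × 0.827849 = 1,499,648.6298

£1,499,649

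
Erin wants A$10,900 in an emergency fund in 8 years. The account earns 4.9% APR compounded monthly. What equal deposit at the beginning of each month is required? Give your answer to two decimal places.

Periodic rate i = 0.049/12 = 0.00408333; n = 8 × 12 = 96 periods.
FV-annuity factor × (1+i) = 117.725358; PMT = 10900 / 117.725358 = 92.5884

A$92.59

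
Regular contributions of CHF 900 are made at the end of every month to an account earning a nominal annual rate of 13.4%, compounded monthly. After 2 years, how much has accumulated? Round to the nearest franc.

i = 0.134/12 = 0.0111667 per month; n = 2·12 = 24.
FV = PMT · [(1+i)^n − 1] / i = 900 · 27.349862 = 24,614.8761

CHF 24,615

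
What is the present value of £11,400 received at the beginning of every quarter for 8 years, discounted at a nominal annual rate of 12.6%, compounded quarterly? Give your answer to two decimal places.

Periodic rate i = 0.126/4 = 0.0315; n = 8 × 4 = 32 periods.
PV = 11400 × [1 − (1+0.0315)^(−32)] / 0.0315 × (1+i) = 11400 × 20.608140 = 234,932.8008
(Beginning-of-period payments → annuity-due factor ×(1+i).)

£234,932.80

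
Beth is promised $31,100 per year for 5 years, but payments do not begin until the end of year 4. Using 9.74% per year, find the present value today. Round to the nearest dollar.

$89,802

Value one period before first payment (t=3): 31100 × [1 − (1+0.0974)^(−5)] / 0.0974 = 31100 × 3.816101 = 118,680.7270
PV₀ = 118,680.7270 / (1+0.0974)^3 = 118,680.7270 / 1.321584 = 89,801.8597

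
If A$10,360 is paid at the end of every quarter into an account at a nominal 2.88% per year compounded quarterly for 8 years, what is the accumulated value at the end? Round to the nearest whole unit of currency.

A$371,326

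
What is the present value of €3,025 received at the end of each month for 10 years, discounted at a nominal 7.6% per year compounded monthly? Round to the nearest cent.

With 12 periods per year: i = 0.00633333, n = 120.
PV = PMT · [1 − (1+i)^(−n)] / i = 3025 · 83.875491 = 253,723.3595

€253,723.36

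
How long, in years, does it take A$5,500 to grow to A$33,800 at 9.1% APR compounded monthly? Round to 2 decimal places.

Periodic rate i = 0.091/12 = 0.00758333.
(1+i)^n = 33800/5500 = 6.14545, so n = ln 6.14545 / ln 1.00758 = 240.3414 months
= 240.3414/12 years

20.03 years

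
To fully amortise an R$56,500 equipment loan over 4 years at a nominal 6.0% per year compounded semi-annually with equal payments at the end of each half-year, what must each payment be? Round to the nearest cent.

R$8,048.79

With 2 periods per year: i = 0.03, n = 8.
Annuity-PV factor = 7.019692; PMT = 56500 / 7.019692 = 8,048.7860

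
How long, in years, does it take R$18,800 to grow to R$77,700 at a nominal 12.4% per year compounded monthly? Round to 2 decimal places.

Periodic rate i = 0.124/12 = 0.0103333.
(1+i)^n = 77700/18800 = 4.13298, so n = ln 4.13298 / ln 1.01033 = 138.0307 months
= 138.0307/12 years

11.50 years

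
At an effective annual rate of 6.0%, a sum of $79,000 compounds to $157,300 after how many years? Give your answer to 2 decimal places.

n = ln(157300/79000) / ln(1+0.06) = ln(1.99114) / 0.058269 = 11.8195 years

11.82 years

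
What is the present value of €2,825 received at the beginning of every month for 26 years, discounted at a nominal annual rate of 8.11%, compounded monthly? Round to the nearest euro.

€369,372

i = 0.0811/12 = 0.00675833 per month; n = 26·12 = 312.
PV = PMT · [1 − (1+i)^(−n)] / i × (1+i) = 2825 · 130.751158 = 369,372.0205
Payments are at the start of each period, so multiply by (1+i).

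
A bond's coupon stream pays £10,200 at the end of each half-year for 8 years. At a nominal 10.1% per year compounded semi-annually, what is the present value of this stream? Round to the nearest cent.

£110,152.88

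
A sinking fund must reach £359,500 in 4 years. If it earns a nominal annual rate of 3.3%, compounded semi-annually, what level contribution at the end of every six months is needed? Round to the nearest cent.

£42,406.05

With 2 periods per year: i = 0.0165, n = 8.
FV-annuity factor = 8.477565; PMT = 359500 / 8.477565 = 42,406.0465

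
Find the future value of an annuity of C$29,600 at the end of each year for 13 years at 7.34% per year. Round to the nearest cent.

C$609,466.44

FV = 29600 × [(1+0.0734)^13 − 1] / 0.0734 = 29600 × 20.590083 = 609,466.4441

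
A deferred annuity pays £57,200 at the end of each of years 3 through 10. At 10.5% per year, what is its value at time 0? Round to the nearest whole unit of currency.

£245,434

PV at t=2 (ordinary 8-year annuity): 57200 × a(8|0.105) = 57200 × 5.239188 = 299,681.5470
Discount back 2 years: 299,681.5470 × (1+0.105)^(−2) = 299,681.5470 × 0.818984 = 245,434.4072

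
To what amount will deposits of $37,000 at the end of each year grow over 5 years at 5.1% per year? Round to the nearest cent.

Accumulation factor s(5|0.051) = 5.536680; FV = 37000 × 5.536680 = 204,857.1607

$204,857.16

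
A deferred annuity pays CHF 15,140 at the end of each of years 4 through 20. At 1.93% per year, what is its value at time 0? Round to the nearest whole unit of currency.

CHF 205,520

PV at t=3 (ordinary 17-year annuity): 15140 × a(17|0.0193) = 15140 × 14.375847 = 217,650.3296
Discount back 3 years: 217,650.3296 × (1+0.0193)^(−3) = 217,650.3296 × 0.944265 = 205,519.6050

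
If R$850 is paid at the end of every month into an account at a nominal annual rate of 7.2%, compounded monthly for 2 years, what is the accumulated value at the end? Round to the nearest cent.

R$21,871.53

With 12 periods per year: i = 0.006, n = 24.
Accumulation factor s(24|0.006) = 25.731215; FV = 850 × 25.731215 = 21,871.5331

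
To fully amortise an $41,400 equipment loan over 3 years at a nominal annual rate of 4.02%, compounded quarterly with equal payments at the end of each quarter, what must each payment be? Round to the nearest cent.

i = 0.0402/4 = 0.01005 per quarter; n = 3·4 = 12.
PMT = 41400 / ( [1 − (1+0.01005)^(−12)] / 0.01005 ) = 41400 / 11.251523 = 3,679.5020

$3,679.50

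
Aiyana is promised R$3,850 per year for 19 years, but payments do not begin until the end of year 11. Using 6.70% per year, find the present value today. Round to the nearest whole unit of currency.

PV at t=10 (ordinary 19-year annuity): 3850 × a(19|0.067) = 3850 × 10.572247 = 40,703.1518
Discount back 10 years: 40,703.1518 × (1+0.067)^(−10) = 40,703.1518 × 0.522824 = 21,280.5989

R$21,281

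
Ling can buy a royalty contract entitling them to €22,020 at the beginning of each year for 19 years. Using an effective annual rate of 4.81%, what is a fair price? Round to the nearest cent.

Annuity factor a(19|0.0481) × (1+i) = 12.865068; PV = 22020 × 12.865068 = 283,288.7890
Payments are at the start of each period, so multiply by (1+i).

€283,288.79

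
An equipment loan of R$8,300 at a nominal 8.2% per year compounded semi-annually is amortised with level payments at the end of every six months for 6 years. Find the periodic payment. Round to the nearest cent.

R$889.52

With 2 periods per year: i = 0.041, n = 12.
PMT = 8300 / ( [1 − (1+0.041)^(−12)] / 0.041 ) = 8300 / 9.330854 = 889.5220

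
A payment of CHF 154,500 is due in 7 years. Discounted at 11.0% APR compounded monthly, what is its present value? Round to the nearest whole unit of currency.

CHF 71,787

With 12 periods per year: i = 0.00916667, n = 84.
Discount factor = (1+0.00916667)^(−84) = 0.464640; PV = 154,500 × 0.464640 = 71,786.8881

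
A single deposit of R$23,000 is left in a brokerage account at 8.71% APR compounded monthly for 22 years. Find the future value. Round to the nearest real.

Periodic rate i = 0.0871/12 = 0.00725833; n = 22 × 12 = 264 periods.
23,000 × (1+0.00725833)^264 = 23,000 × 6.748223 = 155,209.1365

R$155,209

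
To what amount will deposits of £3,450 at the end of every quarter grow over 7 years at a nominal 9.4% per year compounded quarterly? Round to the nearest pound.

£134,518

i = 0.094/4 = 0.0235 per quarter; n = 7·4 = 28.
Accumulation factor s(28|0.0235) = 38.990779; FV = 3450 × 38.990779 = 134,518.1873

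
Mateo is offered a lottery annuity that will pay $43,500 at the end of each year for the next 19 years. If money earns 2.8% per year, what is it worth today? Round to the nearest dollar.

$634,261

PV = PMT · [1 − (1+i)^(−n)] / i = 43500 · 14.580719 = 634,261.2956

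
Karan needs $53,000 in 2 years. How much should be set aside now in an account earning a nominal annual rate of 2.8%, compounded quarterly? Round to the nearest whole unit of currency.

$50,123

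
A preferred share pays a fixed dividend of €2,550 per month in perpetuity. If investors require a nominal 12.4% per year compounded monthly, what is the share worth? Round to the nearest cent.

€246,774.19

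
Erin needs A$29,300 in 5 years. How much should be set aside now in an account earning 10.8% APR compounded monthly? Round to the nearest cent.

A$17,115.82

i = 0.108/12 = 0.009 per month; n = 5·12 = 60.
PV = 29,300 / (1 + 0.009)^60 = 29,300 / 1.711867 = 17,115.8175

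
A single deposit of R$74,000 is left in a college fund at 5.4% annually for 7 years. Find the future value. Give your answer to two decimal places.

R$106,934.05

FV = 74,000 × (1 + 0.054)^7 = 106,934.0452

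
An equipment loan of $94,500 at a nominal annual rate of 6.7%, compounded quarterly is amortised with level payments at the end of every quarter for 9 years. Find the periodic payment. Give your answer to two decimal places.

$3,516.78

i = 0.067/4 = 0.01675 per quarter; n = 9·4 = 36.
PMT = 94500 / ( [1 − (1+0.01675)^(−36)] / 0.01675 ) = 94500 / 26.871206 = 3,516.7755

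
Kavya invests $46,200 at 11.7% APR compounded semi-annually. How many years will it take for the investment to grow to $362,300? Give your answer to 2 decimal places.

Periodic rate i = 0.117/2 = 0.0585.
(1+i)^n = 362300/46200 = 7.84199, so n = ln 7.84199 / ln 1.0585 = 36.2250 half-years
= 36.2250/2 years

18.11 years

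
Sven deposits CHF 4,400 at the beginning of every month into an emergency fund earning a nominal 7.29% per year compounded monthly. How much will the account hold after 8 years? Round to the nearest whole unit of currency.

CHF 574,640

With 12 periods per year: i = 0.006075, n = 96.
Accumulation factor s(96|0.006075) × (1+i) = 130.600034; FV = 4400 × 130.600034 = 574,640.1517
Payments are at the start of each period, so multiply by (1+i).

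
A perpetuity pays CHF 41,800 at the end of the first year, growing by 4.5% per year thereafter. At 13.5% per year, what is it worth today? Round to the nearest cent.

CHF 464,444.44

PV = PMT / (i − g) = 41800 / (0.135 − 0.045) = 41800 / 0.090000 = 464,444.4444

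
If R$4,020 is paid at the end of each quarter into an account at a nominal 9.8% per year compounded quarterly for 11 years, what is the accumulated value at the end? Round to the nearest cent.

R$311,895.76

i = 0.098/4 = 0.0245 per quarter; n = 11·4 = 44.
FV = PMT · [(1+i)^n − 1] / i = 4020 · 77.586011 = 311,895.7638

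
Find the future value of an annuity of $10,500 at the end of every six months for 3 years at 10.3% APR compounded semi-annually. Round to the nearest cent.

$71,690.18

Periodic rate i = 0.103/2 = 0.0515; n = 3 × 2 = 6 periods.
FV = PMT · [(1+i)^n − 1] / i = 10500 · 6.827636 = 71,690.1825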